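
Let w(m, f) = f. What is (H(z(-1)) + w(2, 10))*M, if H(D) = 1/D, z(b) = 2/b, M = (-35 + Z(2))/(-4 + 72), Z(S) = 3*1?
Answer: -76/17 ≈ -4.4706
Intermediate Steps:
Z(S) = 3
M = -8/17 (M = (-35 + 3)/(-4 + 72) = -32/68 = -32*1/68 = -8/17 ≈ -0.47059)
(H(z(-1)) + w(2, 10))*M = (1/(2/(-1)) + 10)*(-8/17) = (1/(2*(-1)) + 10)*(-8/17) = (1/(-2) + 10)*(-8/17) = (-½ + 10)*(-8/17) = (19/2)*(-8/17) = -76/17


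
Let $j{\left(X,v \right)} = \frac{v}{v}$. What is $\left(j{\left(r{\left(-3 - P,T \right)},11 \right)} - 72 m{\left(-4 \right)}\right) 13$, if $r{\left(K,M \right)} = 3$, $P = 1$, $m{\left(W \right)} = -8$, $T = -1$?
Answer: $7501$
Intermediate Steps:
$j{\left(X,v \right)} = 1$
$\left(j{\left(r{\left(-3 - P,T \right)},11 \right)} - 72 m{\left(-4 \right)}\right) 13 = \left(1 - -576\right) 13 = \left(1 + 576\right) 13 = 577 \cdot 13 = 7501$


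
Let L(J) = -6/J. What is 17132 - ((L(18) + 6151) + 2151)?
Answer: 26491/3 ≈ 8830.3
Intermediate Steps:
17132 - ((L(18) + 6151) + 2151) = 17132 - ((-6/18 + 6151) + 2151) = 17132 - ((-6*1/18 + 6151) + 2151) = 17132 - ((-⅓ + 6151) + 2151) = 17132 - (18452/3 + 2151) = 17132 - 1*24905/3 = 17132 - 24905/3 = 26491/3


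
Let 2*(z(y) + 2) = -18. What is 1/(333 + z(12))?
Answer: 1/322 ≈ 0.0031056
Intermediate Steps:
z(y) = -11 (z(y) = -2 + (½)*(-18) = -2 - 9 = -11)
1/(333 + z(12)) = 1/(333 - 11) = 1/322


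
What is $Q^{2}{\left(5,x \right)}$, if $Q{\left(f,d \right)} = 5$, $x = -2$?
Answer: $25$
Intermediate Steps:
$Q^{2}{\left(5,x \right)} = 5^{2} = 25$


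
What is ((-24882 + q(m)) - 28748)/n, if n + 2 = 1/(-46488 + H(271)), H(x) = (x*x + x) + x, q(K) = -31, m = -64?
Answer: 1475409195/54989 ≈ 26831.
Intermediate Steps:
H(x) = x² + 2*x (H(x) = (x² + x) + x = (x + x²) + x = x² + 2*x)
n = -54989/27495 (n = -2 + 1/(-46488 + 271*(2 + 271)) = -2 + 1/(-46488 + 271*273) = -2 + 1/(-46488 + 73983) = -2 + 1/27495 = -54989/27495 ≈ -2.0000)
((-24882 + q(m)) - 28748)/n = ((-24882 - 31) - 28748)/(-54989/27495) = (-24913 - 28748)*(-27495/54989) = -53661*(-27495/54989) = 1475409195/54989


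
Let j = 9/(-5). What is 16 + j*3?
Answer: 53/5 ≈ 10.600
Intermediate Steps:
j = -9/5 (j = 9*(-1/5) = -9/5 ≈ -1.8000)
16 + j*3 = 16 - 9/5*3 = 16 - 27/5 = 53/5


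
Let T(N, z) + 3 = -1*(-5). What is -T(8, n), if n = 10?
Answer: -2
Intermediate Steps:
T(N, z) = 2 (T(N, z) = -3 - 1*(-5) = -3 + 5 = 2)
-T(8, n) = -1*2 = -2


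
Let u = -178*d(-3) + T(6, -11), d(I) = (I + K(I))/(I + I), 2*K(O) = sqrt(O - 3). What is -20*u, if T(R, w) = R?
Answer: 1660 - 890*I*sqrt(6)/3 ≈ 1660.0 - 726.68*I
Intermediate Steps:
K(O) = sqrt(-3 + O)/2 (K(O) = sqrt(O - 3)/2 = sqrt(-3 + O)/2)
d(I) = (I + sqrt(-3 + I)/2)/(2*I) (d(I) = (I + sqrt(-3 + I)/2)/(I + I) = (I + sqrt(-3 + I)/2)/((2*I)) = (I + sqrt(-3 + I)/2)*(1/(2*I)) = (I + sqrt(-3 + I)/2)/(2*I))
u = -83 + 89*I*sqrt(6)/6 (u = -89*(sqrt(-3 - 3) + 2*(-3))/(2*(-3)) + 6 = -89*(-1)*(sqrt(-6) - 6)/(2*3) + 6 = -89*(-1)*(I*sqrt(6) - 6)/(2*3) + 6 = -89*(-1)*(-6 + I*sqrt(6))/(2*3) + 6 = -178*(1/2 - I*sqrt(6)/12) + 6 = (-89 + 89*I*sqrt(6)/6) + 6 = -83 + 89*I*sqrt(6)/6 ≈ -83.0 + 36.334*I)
-20*u = -20*(-83 + 89*I*sqrt(6)/6) = 1660 - 890*I*sqrt(6)/3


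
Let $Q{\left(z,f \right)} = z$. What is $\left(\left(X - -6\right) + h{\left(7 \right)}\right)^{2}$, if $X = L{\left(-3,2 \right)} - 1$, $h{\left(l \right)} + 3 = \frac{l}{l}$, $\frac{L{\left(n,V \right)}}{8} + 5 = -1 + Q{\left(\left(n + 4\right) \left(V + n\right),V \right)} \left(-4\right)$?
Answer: $169$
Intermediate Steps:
$L{\left(n,V \right)} = -48 - 32 \left(4 + n\right) \left(V + n\right)$ ($L{\left(n,V \right)} = -40 + 8 \left(-1 + \left(n + 4\right) \left(V + n\right) \left(-4\right)\right) = -40 + 8 \left(-1 + \left(4 + n\right) \left(V + n\right) \left(-4\right)\right) = -40 + 8 \left(-1 - 4 \left(4 + n\right) \left(V + n\right)\right) = -40 - \left(8 + 32 \left(4 + n\right) \left(V + n\right)\right) = -48 - 32 \left(4 + n\right) \left(V + n\right)$)
$h{\left(l \right)} = -2$ ($h{\left(l \right)} = -3 + \frac{l}{l} = -3 + 1 = -2$)
$X = -17$ ($X = \left(-48 - 256 - -384 - 32 \left(-3\right)^{2} - 64 \left(-3\right)\right) - 1 = \left(-48 - 256 + 384 - 288 + 192\right) - 1 = -16 - 1 = -17$)
$\left(\left(X - -6\right) + h{\left(7 \right)}\right)^{2} = \left(\left(-17 - -6\right) - 2\right)^{2} = \left(\left(-17 + 6\right) - 2\right)^{2} = \left(-11 - 2\right)^{2} = \left(-13\right)^{2} = 169$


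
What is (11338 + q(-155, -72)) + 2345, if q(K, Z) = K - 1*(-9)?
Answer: 13537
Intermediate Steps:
q(K, Z) = 9 + K (q(K, Z) = K + 9 = 9 + K)
(11338 + q(-155, -72)) + 2345 = (11338 + (9 - 155)) + 2345 = (11338 - 146) + 2345 = 11192 + 2345 = 13537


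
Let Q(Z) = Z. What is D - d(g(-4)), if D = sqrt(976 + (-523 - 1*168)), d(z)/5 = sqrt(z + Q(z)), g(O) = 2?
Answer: -10 + sqrt(285) ≈ 6.8819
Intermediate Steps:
d(z) = 5*sqrt(2)*sqrt(z) (d(z) = 5*sqrt(z + z) = 5*sqrt(2*z) = 5*(sqrt(2)*sqrt(z)) = 5*sqrt(2)*sqrt(z))
D = sqrt(285) (D = sqrt(976 + (-523 - 168)) = sqrt(976 - 691) = sqrt(285) ≈ 16.882)
D - d(g(-4)) = sqrt(285) - 5*sqrt(2)*sqrt(2) = sqrt(285) - 1*10 = sqrt(285) - 10 = -10 + sqrt(285)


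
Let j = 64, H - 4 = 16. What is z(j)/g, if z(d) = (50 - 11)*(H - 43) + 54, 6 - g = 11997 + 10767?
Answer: 281/7586 ≈ 0.037042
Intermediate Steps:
H = 20 (H = 4 + 16 = 20)
g = -22758 (g = 6 - (11997 + 10767) = 6 - 1*22764 = 6 - 22764 = -22758)
z(d) = -843 (z(d) = (50 - 11)*(20 - 43) + 54 = 39*(-23) + 54 = -897 + 54 = -843)
z(j)/g = -843/(-22758) = -843*(-1/22758) = 281/7586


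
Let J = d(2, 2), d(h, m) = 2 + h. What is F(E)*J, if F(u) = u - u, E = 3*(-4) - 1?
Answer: 0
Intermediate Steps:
E = -13 (E = -12 - 1 = -13)
F(u) = 0
J = 4 (J = 2 + 2 = 4)
F(E)*J = 0*4 = 0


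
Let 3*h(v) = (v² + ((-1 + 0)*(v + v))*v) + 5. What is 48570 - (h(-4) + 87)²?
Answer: 374630/9 ≈ 41626.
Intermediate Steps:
h(v) = 5/3 - v²/3 (h(v) = ((v² + ((-1 + 0)*(v + v))*v) + 5)/3 = ((v² + (-2*v)*v) + 5)/3 = ((v² - 2*v²) + 5)/3 = (-v² + 5)/3 = (5 - v²)/3 = 5/3 - v²/3)
48570 - (h(-4) + 87)² = 48570 - ((5/3 - ⅓*(-4)²) + 87)² = 48570 - ((5/3 - ⅓*16) + 87)² = 48570 - ((5/3 - 16/3) + 87)² = 48570 - (-11/3 + 87)² = 48570 - (250/3)² = 48570 - 1*62500/9 = 48570 - 62500/9 = 374630/9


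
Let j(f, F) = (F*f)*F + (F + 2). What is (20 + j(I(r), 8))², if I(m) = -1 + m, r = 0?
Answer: 1156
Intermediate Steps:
j(f, F) = 2 + F + f*F² (j(f, F) = f*F² + (2 + F) = 2 + F + f*F²)
(20 + j(I(r), 8))² = (20 + (2 + 8 + (-1 + 0)*8²))² = (20 + (2 + 8 - 1*64))² = (20 + (2 + 8 - 64))² = (20 - 54)² = (-34)² = 1156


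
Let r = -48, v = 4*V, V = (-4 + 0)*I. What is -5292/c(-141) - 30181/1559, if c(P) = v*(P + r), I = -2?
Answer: -230535/12472 ≈ -18.484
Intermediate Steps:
V = 8 (V = (-4 + 0)*(-2) = -4*(-2) = 8)
v = 32 (v = 4*8 = 32)
c(P) = -1536 + 32*P (c(P) = 32*(P - 48) = 32*(-48 + P) = -1536 + 32*P)
-5292/c(-141) - 30181/1559 = -5292/(-1536 + 32*(-141)) - 30181/1559 = -5292/(-1536 - 4512) - 30181*1/1559 = -5292/(-6048) - 30181/1559 = -5292*(-1/6048) - 30181/1559 = 7/8 - 30181/1559 = -230535/12472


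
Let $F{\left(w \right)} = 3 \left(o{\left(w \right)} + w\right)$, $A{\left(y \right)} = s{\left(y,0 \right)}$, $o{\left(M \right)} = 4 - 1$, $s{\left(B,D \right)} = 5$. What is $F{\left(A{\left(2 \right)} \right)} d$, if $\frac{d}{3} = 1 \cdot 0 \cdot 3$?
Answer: $0$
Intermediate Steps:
$o{\left(M \right)} = 3$
$A{\left(y \right)} = 5$
$F{\left(w \right)} = 9 + 3 w$ ($F{\left(w \right)} = 3 \left(3 + w\right) = 9 + 3 w$)
$d = 0$ ($d = 3 \cdot 1 \cdot 0 \cdot 3 = 3 \cdot 0 \cdot 3 = 3 \cdot 0 = 0$)
$F{\left(A{\left(2 \right)} \right)} d = \left(9 + 3 \cdot 5\right) 0 = \left(9 + 15\right) 0 = 24 \cdot 0 = 0$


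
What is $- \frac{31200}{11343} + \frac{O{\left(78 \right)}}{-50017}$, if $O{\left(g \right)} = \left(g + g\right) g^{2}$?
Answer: $- \frac{4108739024}{189114277} \approx -21.726$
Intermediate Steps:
$O{\left(g \right)} = 2 g^{3}$ ($O{\left(g \right)} = 2 g g^{2} = 2 g^{3}$)
$- \frac{31200}{11343} + \frac{O{\left(78 \right)}}{-50017} = - \frac{31200}{11343} + \frac{2 \cdot 78^{3}}{-50017} = \left(-31200\right) \frac{1}{11343} + 2 \cdot 474552 \left(- \frac{1}{50017}\right) = - \frac{10400}{3781} + 949104 \left(- \frac{1}{50017}\right) = - \frac{10400}{3781} - \frac{949104}{50017} = - \frac{4108739024}{189114277}$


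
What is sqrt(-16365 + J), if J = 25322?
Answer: 13*sqrt(53) ≈ 94.641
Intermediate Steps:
sqrt(-16365 + J) = sqrt(-16365 + 25322) = sqrt(8957) = 13*sqrt(53)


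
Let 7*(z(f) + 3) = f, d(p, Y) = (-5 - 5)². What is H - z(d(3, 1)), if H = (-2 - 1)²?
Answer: -16/7 ≈ -2.2857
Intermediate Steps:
d(p, Y) = 100 (d(p, Y) = (-10)² = 100)
z(f) = -3 + f/7
H = 9 (H = (-3)² = 9)
H - z(d(3, 1)) = 9 - (-3 + (⅐)*100) = 9 - (-3 + 100/7) = 9 - 1*79/7 = 9 - 79/7 = -16/7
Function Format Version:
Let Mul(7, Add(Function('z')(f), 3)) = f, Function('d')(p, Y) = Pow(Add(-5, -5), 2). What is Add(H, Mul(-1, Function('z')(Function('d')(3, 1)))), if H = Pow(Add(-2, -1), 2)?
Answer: Rational(-16, 7) ≈ -2.2857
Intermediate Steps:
Function('d')(p, Y) = 100 (Function('d')(p, Y) = Pow(-10, 2) = 100)
Function('z')(f) = Add(-3, Mul(Rational(1, 7), f))
H = 9 (H = Pow(-3, 2) = 9)
Add(H, Mul(-1, Function('z')(Function('d')(3, 1)))) = Add(9, Mul(-1, Add(-3, Mul(Rational(1, 7), 100)))) = Add(9, Mul(-1, Add(-3, Rational(100, 7)))) = Add(9, Mul(-1, Rational(79, 7))) = Add(9, Rational(-79, 7)) = Rational(-16, 7)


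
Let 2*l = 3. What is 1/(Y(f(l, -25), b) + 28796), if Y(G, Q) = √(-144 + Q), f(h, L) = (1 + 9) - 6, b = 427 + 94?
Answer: 28796/829209239 - √377/829209239 ≈ 3.4704e-5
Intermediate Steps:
l = 3/2 (l = (½)*3 = 3/2 ≈ 1.5000)
b = 521
f(h, L) = 4 (f(h, L) = 10 - 6 = 4)
1/(Y(f(l, -25), b) + 28796) = 1/(√(-144 + 521) + 28796) = 1/(√377 + 28796) = 1/(28796 + √377)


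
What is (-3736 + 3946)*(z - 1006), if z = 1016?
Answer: 2100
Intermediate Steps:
(-3736 + 3946)*(z - 1006) = (-3736 + 3946)*(1016 - 1006) = 210*10 = 2100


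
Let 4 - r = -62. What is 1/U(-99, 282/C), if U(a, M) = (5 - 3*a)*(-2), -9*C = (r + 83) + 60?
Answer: -1/604 ≈ -0.0016556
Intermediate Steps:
r = 66 (r = 4 - 1*(-62) = 4 + 62 = 66)
C = -209/9 (C = -((66 + 83) + 60)/9 = -(149 + 60)/9 = -1/9*209 = -209/9 ≈ -23.222)
U(a, M) = -10 + 6*a
1/U(-99, 282/C) = 1/(-10 + 6*(-99)) = 1/(-10 - 594) = 1/(-604) = -1/604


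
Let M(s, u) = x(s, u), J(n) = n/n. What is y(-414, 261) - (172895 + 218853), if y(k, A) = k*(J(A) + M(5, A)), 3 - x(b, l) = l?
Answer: -285350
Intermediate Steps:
J(n) = 1
x(b, l) = 3 - l
M(s, u) = 3 - u
y(k, A) = k*(4 - A) (y(k, A) = k*(1 + (3 - A)) = k*(4 - A))
y(-414, 261) - (172895 + 218853) = -414*(4 - 1*261) - (172895 + 218853) = -414*(4 - 261) - 1*391748 = -414*(-257) - 391748 = 106398 - 391748 = -285350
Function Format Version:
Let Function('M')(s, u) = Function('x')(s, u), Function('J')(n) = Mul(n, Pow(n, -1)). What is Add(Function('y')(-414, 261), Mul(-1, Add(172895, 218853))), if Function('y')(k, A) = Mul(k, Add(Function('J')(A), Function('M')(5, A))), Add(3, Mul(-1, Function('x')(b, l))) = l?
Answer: -285350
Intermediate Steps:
Function('J')(n) = 1
Function('x')(b, l) = Add(3, Mul(-1, l))
Function('M')(s, u) = Add(3, Mul(-1, u))
Function('y')(k, A) = Mul(k, Add(4, Mul(-1, A))) (Function('y')(k, A) = Mul(k, Add(1, Add(3, Mul(-1, A)))) = Mul(k, Add(4, Mul(-1, A))))
Add(Function('y')(-414, 261), Mul(-1, Add(172895, 218853))) = Add(Mul(-414, Add(4, Mul(-1, 261))), Mul(-1, Add(172895, 218853))) = Add(Mul(-414, Add(4, -261)), Mul(-1, 391748)) = Add(Mul(-414, -257), -391748) = Add(106398, -391748) = -285350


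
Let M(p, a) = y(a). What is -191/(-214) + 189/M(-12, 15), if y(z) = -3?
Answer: -13291/214 ≈ -62.107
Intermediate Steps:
M(p, a) = -3
-191/(-214) + 189/M(-12, 15) = -191/(-214) + 189/(-3) = -191*(-1/214) + 189*(-1/3) = 191/214 - 63 = -13291/214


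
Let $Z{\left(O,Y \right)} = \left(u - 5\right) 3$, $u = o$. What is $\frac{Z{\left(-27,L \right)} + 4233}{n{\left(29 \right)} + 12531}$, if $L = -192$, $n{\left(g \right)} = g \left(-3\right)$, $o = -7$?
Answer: $\frac{1399}{4148} \approx 0.33727$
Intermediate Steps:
$u = -7$
$n{\left(g \right)} = - 3 g$
$Z{\left(O,Y \right)} = -36$ ($Z{\left(O,Y \right)} = \left(-7 - 5\right) 3 = \left(-12\right) 3 = -36$)
$\frac{Z{\left(-27,L \right)} + 4233}{n{\left(29 \right)} + 12531} = \frac{-36 + 4233}{\left(-3\right) 29 + 12531} = \frac{4197}{-87 + 12531} = \frac{4197}{12444} = 4197 \cdot \frac{1}{12444} = \frac{1399}{4148}$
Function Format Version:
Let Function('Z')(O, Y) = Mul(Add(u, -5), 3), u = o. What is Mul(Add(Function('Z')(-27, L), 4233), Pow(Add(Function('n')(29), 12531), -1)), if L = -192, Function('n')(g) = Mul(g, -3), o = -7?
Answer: Rational(1399, 4148) ≈ 0.33727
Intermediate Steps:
u = -7
Function('n')(g) = Mul(-3, g)
Function('Z')(O, Y) = -36 (Function('Z')(O, Y) = Mul(Add(-7, -5), 3) = Mul(-12, 3) = -36)
Mul(Add(Function('Z')(-27, L), 4233), Pow(Add(Function('n')(29), 12531), -1)) = Mul(Add(-36, 4233), Pow(Add(Mul(-3, 29), 12531), -1)) = Mul(4197, Pow(Add(-87, 12531), -1)) = Mul(4197, Pow(12444, -1)) = Mul(4197, Rational(1, 12444)) = Rational(1399, 4148)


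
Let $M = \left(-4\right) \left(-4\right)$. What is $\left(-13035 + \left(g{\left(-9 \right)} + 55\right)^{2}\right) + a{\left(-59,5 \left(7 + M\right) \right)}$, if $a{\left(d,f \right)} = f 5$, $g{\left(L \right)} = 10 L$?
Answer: $-11235$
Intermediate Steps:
$M = 16$
$a{\left(d,f \right)} = 5 f$
$\left(-13035 + \left(g{\left(-9 \right)} + 55\right)^{2}\right) + a{\left(-59,5 \left(7 + M\right) \right)} = \left(-13035 + \left(10 \left(-9\right) + 55\right)^{2}\right) + 5 \cdot 5 \left(7 + 16\right) = \left(-13035 + \left(-90 + 55\right)^{2}\right) + 5 \cdot 5 \cdot 23 = \left(-13035 + \left(-35\right)^{2}\right) + 5 \cdot 115 = \left(-13035 + 1225\right) + 575 = -11810 + 575 = -11235$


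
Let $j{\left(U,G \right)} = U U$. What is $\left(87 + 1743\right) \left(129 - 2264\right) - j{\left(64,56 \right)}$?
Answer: $-3911146$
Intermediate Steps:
$j{\left(U,G \right)} = U^{2}$
$\left(87 + 1743\right) \left(129 - 2264\right) - j{\left(64,56 \right)} = \left(87 + 1743\right) \left(129 - 2264\right) - 64^{2} = 1830 \left(-2135\right) - 4096 = -3907050 - 4096 = -3911146$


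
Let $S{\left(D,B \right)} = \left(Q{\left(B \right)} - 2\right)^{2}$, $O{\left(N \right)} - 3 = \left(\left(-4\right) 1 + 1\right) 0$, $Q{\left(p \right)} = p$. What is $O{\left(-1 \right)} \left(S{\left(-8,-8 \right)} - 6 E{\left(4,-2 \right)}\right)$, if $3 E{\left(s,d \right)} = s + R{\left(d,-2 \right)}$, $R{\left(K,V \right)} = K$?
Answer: $288$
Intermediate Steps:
$O{\left(N \right)} = 3$ ($O{\left(N \right)} = 3 + \left(\left(-4\right) 1 + 1\right) 0 = 3 + \left(-4 + 1\right) 0 = 3 - 0 = 3 + 0 = 3$)
$S{\left(D,B \right)} = \left(-2 + B\right)^{2}$ ($S{\left(D,B \right)} = \left(B - 2\right)^{2} = \left(-2 + B\right)^{2}$)
$E{\left(s,d \right)} = \frac{d}{3} + \frac{s}{3}$ ($E{\left(s,d \right)} = \frac{s + d}{3} = \frac{d + s}{3} = \frac{d}{3} + \frac{s}{3}$)
$O{\left(-1 \right)} \left(S{\left(-8,-8 \right)} - 6 E{\left(4,-2 \right)}\right) = 3 \left(\left(-2 - 8\right)^{2} - 6 \left(\frac{1}{3} \left(-2\right) + \frac{1}{3} \cdot 4\right)\right) = 3 \left(\left(-10\right)^{2} - 6 \left(- \frac{2}{3} + \frac{4}{3}\right)\right) = 3 \left(100 - 4\right) = 3 \cdot 96 = 288$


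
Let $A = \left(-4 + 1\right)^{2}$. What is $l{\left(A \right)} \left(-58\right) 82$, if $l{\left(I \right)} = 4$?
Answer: $-19024$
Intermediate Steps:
$A = 9$ ($A = \left(-3\right)^{2} = 9$)
$l{\left(A \right)} \left(-58\right) 82 = 4 \left(-58\right) 82 = \left(-232\right) 82 = -19024$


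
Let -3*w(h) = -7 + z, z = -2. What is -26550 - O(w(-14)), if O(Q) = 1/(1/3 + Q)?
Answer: -265503/10 ≈ -26550.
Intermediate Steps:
w(h) = 3 (w(h) = -(-7 - 2)/3 = -⅓*(-9) = 3)
O(Q) = 1/(⅓ + Q)
-26550 - O(w(-14)) = -26550 - 3/(1 + 3*3) = -26550 - 3/(1 + 9) = -26550 - 3/10 = -265503/10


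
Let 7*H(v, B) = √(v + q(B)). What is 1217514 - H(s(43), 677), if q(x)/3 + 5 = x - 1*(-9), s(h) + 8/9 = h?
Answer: 1217514 - √18766/21 ≈ 1.2175e+6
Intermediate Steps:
s(h) = -8/9 + h
q(x) = 12 + 3*x (q(x) = -15 + 3*(x - 1*(-9)) = -15 + 3*(x + 9) = -15 + 3*(9 + x) = -15 + (27 + 3*x) = 12 + 3*x)
H(v, B) = √(12 + v + 3*B)/7 (H(v, B) = √(v + (12 + 3*B))/7 = √(12 + v + 3*B)/7)
1217514 - H(s(43), 677) = 1217514 - √(12 + (-8/9 + 43) + 3*677)/7 = 1217514 - √(12 + 379/9 + 2031)/7 = 1217514 - √(18766/9)/7 = 1217514 - √18766/3/7 = 1217514 - √18766/21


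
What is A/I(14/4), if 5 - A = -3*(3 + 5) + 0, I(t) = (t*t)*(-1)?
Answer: -116/49 ≈ -2.3673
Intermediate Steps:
I(t) = -t² (I(t) = t²*(-1) = -t²)
A = 29 (A = 5 - (-3*(3 + 5) + 0) = 5 - (-3*8 + 0) = 5 - (-24 + 0) = 5 - 1*(-24) = 5 + 24 = 29)
A/I(14/4) = 29/(-(14/4)²) = 29/(-(14*(¼))²) = 29/(-(7/2)²) = 29/(-1*49/4) = 29/(-49/4) = -4/49*29 = -116/49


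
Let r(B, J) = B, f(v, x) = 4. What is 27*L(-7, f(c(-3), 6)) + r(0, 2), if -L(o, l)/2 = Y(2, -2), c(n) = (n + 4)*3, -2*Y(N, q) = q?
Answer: -54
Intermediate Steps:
Y(N, q) = -q/2
c(n) = 12 + 3*n (c(n) = (4 + n)*3 = 12 + 3*n)
L(o, l) = -2 (L(o, l) = -(-1)*(-2) = -2*1 = -2)
27*L(-7, f(c(-3), 6)) + r(0, 2) = 27*(-2) + 0 = -54 + 0 = -54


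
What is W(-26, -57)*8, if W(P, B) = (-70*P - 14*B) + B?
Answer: 20488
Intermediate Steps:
W(P, B) = -70*P - 13*B
W(-26, -57)*8 = (-70*(-26) - 13*(-57))*8 = (1820 + 741)*8 = 2561*8 = 20488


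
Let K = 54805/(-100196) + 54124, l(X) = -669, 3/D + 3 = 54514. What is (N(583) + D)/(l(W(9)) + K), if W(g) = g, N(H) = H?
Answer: 3184220463536/291956684583625 ≈ 0.010906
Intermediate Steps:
D = 3/54511 (D = 3/(-3 + 54514) = 3/54511 ≈ 5.5035e-5)
K = 5422953499/100196 (K = 54805*(-1/100196) + 54124 = -54805/100196 + 54124 = 5422953499/100196 ≈ 54123.)
(N(583) + D)/(l(W(9)) + K) = (583 + 3/54511)/(-669 + 5422953499/100196) = 31779916/(54511*(5355922375/100196)) = (31779916/54511)*(100196/5355922375) = 3184220463536/291956684583625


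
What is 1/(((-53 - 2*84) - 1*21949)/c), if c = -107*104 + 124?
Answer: 1834/3695 ≈ 0.49635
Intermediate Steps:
c = -11004 (c = -11128 + 124 = -11004)
1/(((-53 - 2*84) - 1*21949)/c) = 1/(((-53 - 2*84) - 1*21949)/(-11004)) = 1/(((-53 - 168) - 21949)*(-1/11004)) = 1/((-221 - 21949)*(-1/11004)) = 1/(-22170*(-1/11004)) = 1/(3695/1834) = 1834/3695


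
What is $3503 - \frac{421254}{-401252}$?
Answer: $\frac{703003505}{200626} \approx 3504.1$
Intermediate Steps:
$3503 - \frac{421254}{-401252} = 3503 - 421254 \left(- \frac{1}{401252}\right) = 3503 - - \frac{210627}{200626} = 3503 + \frac{210627}{200626} = \frac{703003505}{200626}$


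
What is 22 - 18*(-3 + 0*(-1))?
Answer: 76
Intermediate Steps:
22 - 18*(-3 + 0*(-1)) = 22 - 18*(-3 + 0) = 22 - 18*(-3) = 22 + 54 = 76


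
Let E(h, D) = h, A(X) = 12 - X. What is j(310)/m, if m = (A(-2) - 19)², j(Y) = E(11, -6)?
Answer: 11/25 ≈ 0.44000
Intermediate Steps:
j(Y) = 11
m = 25 (m = ((12 - 1*(-2)) - 19)² = ((12 + 2) - 19)² = (14 - 19)² = (-5)² = 25)
j(310)/m = 11/25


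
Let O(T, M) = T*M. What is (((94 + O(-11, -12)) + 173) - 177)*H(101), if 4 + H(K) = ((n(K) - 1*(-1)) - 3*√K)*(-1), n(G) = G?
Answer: -23532 + 666*√101 ≈ -16839.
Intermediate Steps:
O(T, M) = M*T
H(K) = -5 - K + 3*√K (H(K) = -4 + ((K - 1*(-1)) - 3*√K)*(-1) = -4 + ((K + 1) - 3*√K)*(-1) = -4 + ((1 + K) - 3*√K)*(-1) = -4 + (1 + K - 3*√K)*(-1) = -4 + (-1 - K + 3*√K) = -5 - K + 3*√K)
(((94 + O(-11, -12)) + 173) - 177)*H(101) = (((94 - 12*(-11)) + 173) - 177)*(-5 - 1*101 + 3*√101) = (((94 + 132) + 173) - 177)*(-5 - 101 + 3*√101) = ((226 + 173) - 177)*(-106 + 3*√101) = (399 - 177)*(-106 + 3*√101) = 222*(-106 + 3*√101) = -23532 + 666*√101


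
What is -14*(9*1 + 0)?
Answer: -126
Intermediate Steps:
-14*(9*1 + 0) = -14*(9 + 0) = -14*9 = -126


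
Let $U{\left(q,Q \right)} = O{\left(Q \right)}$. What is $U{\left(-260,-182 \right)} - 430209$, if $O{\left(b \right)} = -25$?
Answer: $-430234$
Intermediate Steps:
$U{\left(q,Q \right)} = -25$
$U{\left(-260,-182 \right)} - 430209 = -25 - 430209 = -430234$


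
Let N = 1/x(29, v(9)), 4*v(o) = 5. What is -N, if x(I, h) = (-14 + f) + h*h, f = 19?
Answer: -16/105 ≈ -0.15238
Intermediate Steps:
v(o) = 5/4 (v(o) = (¼)*5 = 5/4)
x(I, h) = 5 + h² (x(I, h) = (-14 + 19) + h*h = 5 + h²)
N = 16/105 (N = 1/(5 + (5/4)²) = 1/(5 + 25/16) = 1/(105/16) = 16/105 ≈ 0.15238)
-N = -1*16/105 = -16/105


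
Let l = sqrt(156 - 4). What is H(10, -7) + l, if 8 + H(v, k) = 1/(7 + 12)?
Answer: -151/19 + 2*sqrt(38) ≈ 4.3815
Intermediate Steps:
H(v, k) = -151/19 (H(v, k) = -8 + 1/(7 + 12) = -8 + 1/19 = -151/19)
l = 2*sqrt(38) (l = sqrt(152) = 2*sqrt(38) ≈ 12.329)
H(10, -7) + l = -151/19 + 2*sqrt(38)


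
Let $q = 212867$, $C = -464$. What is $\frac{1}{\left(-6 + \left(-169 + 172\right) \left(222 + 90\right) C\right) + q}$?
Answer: $- \frac{1}{221443} \approx -4.5158 \cdot 10^{-6}$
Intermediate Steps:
$\frac{1}{\left(-6 + \left(-169 + 172\right) \left(222 + 90\right) C\right) + q} = \frac{1}{\left(-6 + \left(-169 + 172\right) \left(222 + 90\right) \left(-464\right)\right) + 212867} = \frac{1}{\left(-6 + 3 \cdot 312 \left(-464\right)\right) + 212867} = \frac{1}{\left(-6 + 936 \left(-464\right)\right) + 212867} = \frac{1}{\left(-6 - 434304\right) + 212867} = \frac{1}{-434310 + 212867} = \frac{1}{-221443} = - \frac{1}{221443}$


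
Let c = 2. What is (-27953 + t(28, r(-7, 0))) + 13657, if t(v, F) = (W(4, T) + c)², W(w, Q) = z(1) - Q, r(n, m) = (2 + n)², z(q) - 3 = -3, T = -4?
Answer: -14260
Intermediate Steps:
z(q) = 0 (z(q) = 3 - 3 = 0)
W(w, Q) = -Q (W(w, Q) = 0 - Q = -Q)
t(v, F) = 36 (t(v, F) = (-1*(-4) + 2)² = (4 + 2)² = 6² = 36)
(-27953 + t(28, r(-7, 0))) + 13657 = (-27953 + 36) + 13657 = -27917 + 13657 = -14260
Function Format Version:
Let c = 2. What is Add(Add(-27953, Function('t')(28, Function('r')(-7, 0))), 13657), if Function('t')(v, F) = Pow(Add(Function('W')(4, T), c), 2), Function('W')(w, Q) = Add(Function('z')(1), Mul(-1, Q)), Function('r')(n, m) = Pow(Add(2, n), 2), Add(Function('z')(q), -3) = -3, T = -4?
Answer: -14260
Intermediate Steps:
Function('z')(q) = 0 (Function('z')(q) = Add(3, -3) = 0)
Function('W')(w, Q) = Mul(-1, Q) (Function('W')(w, Q) = Add(0, Mul(-1, Q)) = Mul(-1, Q))
Function('t')(v, F) = 36 (Function('t')(v, F) = Pow(Add(Mul(-1, -4), 2), 2) = Pow(Add(4, 2), 2) = Pow(6, 2) = 36)
Add(Add(-27953, Function('t')(28, Function('r')(-7, 0))), 13657) = Add(Add(-27953, 36), 13657) = Add(-27917, 13657) = -14260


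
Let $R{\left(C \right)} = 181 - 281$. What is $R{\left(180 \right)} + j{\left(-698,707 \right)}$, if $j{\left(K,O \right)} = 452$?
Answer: $352$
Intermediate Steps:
$R{\left(C \right)} = -100$ ($R{\left(C \right)} = 181 - 281 = -100$)
$R{\left(180 \right)} + j{\left(-698,707 \right)} = -100 + 452 = 352$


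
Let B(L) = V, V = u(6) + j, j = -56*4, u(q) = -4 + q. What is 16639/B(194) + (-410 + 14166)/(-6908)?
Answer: -29499011/383394 ≈ -76.942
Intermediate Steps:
j = -224 (j = -28*8 = -224)
V = -222 (V = (-4 + 6) - 224 = 2 - 224 = -222)
B(L) = -222
16639/B(194) + (-410 + 14166)/(-6908) = 16639/(-222) + (-410 + 14166)/(-6908) = 16639*(-1/222) + 13756*(-1/6908) = -16639/222 - 3439/1727 = -29499011/383394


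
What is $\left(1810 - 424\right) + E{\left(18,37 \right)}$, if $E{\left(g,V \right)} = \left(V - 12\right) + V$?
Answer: $1448$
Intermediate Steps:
$E{\left(g,V \right)} = -12 + 2 V$ ($E{\left(g,V \right)} = \left(-12 + V\right) + V = -12 + 2 V$)
$\left(1810 - 424\right) + E{\left(18,37 \right)} = \left(1810 - 424\right) + \left(-12 + 2 \cdot 37\right) = 1386 + \left(-12 + 74\right) = 1386 + 62 = 1448$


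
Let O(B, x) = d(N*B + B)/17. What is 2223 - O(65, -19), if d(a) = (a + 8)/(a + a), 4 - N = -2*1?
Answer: 34389347/15470 ≈ 2223.0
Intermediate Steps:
N = 6 (N = 4 - (-2) = 4 - 1*(-2) = 4 + 2 = 6)
d(a) = (8 + a)/(2*a) (d(a) = (8 + a)/((2*a)) = (8 + a)*(1/(2*a)) = (8 + a)/(2*a))
O(B, x) = (8 + 7*B)/(238*B) (O(B, x) = ((8 + (6*B + B))/(2*(6*B + B)))/17 = ((8 + 7*B)/(2*((7*B))))*(1/17) = ((1/(7*B))*(8 + 7*B)/2)*(1/17) = ((8 + 7*B)/(14*B))*(1/17) = (8 + 7*B)/(238*B))
2223 - O(65, -19) = 2223 - (8 + 7*65)/(238*65) = 2223 - (8 + 455)/(238*65) = 2223 - 463/(238*65) = 2223 - 1*463/15470 = 2223 - 463/15470 = 34389347/15470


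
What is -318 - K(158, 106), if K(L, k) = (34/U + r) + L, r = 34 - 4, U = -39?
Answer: -19700/39 ≈ -505.13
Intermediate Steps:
r = 30
K(L, k) = 1136/39 + L (K(L, k) = (34/(-39) + 30) + L = (34*(-1/39) + 30) + L = (-34/39 + 30) + L = 1136/39 + L)
-318 - K(158, 106) = -318 - (1136/39 + 158) = -318 - 1*7298/39 = -318 - 7298/39 = -19700/39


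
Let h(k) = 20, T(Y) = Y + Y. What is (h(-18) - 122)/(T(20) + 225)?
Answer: -102/265 ≈ -0.38491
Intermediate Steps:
T(Y) = 2*Y
(h(-18) - 122)/(T(20) + 225) = (20 - 122)/(2*20 + 225) = -102/(40 + 225) = -102/265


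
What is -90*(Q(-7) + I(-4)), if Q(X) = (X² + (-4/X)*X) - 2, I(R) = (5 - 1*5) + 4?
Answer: -4230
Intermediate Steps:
I(R) = 4 (I(R) = (5 - 5) + 4 = 0 + 4 = 4)
Q(X) = -6 + X² (Q(X) = (X² - 4) - 2 = (-4 + X²) - 2 = -6 + X²)
-90*(Q(-7) + I(-4)) = -90*((-6 + (-7)²) + 4) = -90*((-6 + 49) + 4) = -90*(43 + 4) = -90*47 = -4230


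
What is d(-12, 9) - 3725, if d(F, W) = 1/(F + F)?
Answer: -89401/24 ≈ -3725.0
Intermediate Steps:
d(F, W) = 1/(2*F)
d(-12, 9) - 3725 = (½)/(-12) - 3725 = (½)*(-1/12) - 3725 = -1/24 - 3725 = -89401/24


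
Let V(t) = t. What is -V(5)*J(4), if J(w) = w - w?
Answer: 0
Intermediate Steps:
J(w) = 0
-V(5)*J(4) = -5*0 = -1*0 = 0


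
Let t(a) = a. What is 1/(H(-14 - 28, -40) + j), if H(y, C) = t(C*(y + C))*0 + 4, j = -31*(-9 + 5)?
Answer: 1/128 ≈ 0.0078125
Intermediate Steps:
j = 124 (j = -31*(-4) = 124)
H(y, C) = 4 (H(y, C) = (C*(y + C))*0 + 4 = (C*(C + y))*0 + 4 = 0 + 4 = 4)
1/(H(-14 - 28, -40) + j) = 1/(4 + 124) = 1/128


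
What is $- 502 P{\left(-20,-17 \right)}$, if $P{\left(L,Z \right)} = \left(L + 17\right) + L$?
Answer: $11546$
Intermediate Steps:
$P{\left(L,Z \right)} = 17 + 2 L$ ($P{\left(L,Z \right)} = \left(17 + L\right) + L = 17 + 2 L$)
$- 502 P{\left(-20,-17 \right)} = - 502 \left(17 + 2 \left(-20\right)\right) = - 502 \left(17 - 40\right) = \left(-502\right) \left(-23\right) = 11546$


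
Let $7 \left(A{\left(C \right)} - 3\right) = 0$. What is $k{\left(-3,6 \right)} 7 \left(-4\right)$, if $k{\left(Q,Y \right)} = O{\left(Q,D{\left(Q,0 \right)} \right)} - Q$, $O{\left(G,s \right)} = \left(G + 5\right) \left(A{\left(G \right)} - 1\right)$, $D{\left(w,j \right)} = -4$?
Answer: $-196$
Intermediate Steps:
$A{\left(C \right)} = 3$ ($A{\left(C \right)} = 3 + \frac{1}{7} \cdot 0 = 3 + 0 = 3$)
$O{\left(G,s \right)} = 10 + 2 G$ ($O{\left(G,s \right)} = \left(G + 5\right) \left(3 - 1\right) = \left(5 + G\right) 2 = 10 + 2 G$)
$k{\left(Q,Y \right)} = 10 + Q$ ($k{\left(Q,Y \right)} = \left(10 + 2 Q\right) - Q = 10 + Q$)
$k{\left(-3,6 \right)} 7 \left(-4\right) = \left(10 - 3\right) 7 \left(-4\right) = 7 \left(-28\right) = -196$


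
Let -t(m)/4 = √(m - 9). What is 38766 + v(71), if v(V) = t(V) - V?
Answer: 38695 - 4*√62 ≈ 38664.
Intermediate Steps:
t(m) = -4*√(-9 + m) (t(m) = -4*√(m - 9) = -4*√(-9 + m))
v(V) = -V - 4*√(-9 + V) (v(V) = -4*√(-9 + V) - V = -V - 4*√(-9 + V))
38766 + v(71) = 38766 + (-1*71 - 4*√(-9 + 71)) = 38766 + (-71 - 4*√62) = 38695 - 4*√62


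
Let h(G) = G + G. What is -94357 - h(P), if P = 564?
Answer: -95485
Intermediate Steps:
h(G) = 2*G
-94357 - h(P) = -94357 - 2*564 = -94357 - 1*1128 = -94357 - 1128 = -95485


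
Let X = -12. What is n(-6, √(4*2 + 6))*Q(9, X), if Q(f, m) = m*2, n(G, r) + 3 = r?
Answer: 72 - 24*√14 ≈ -17.800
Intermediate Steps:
n(G, r) = -3 + r
Q(f, m) = 2*m
n(-6, √(4*2 + 6))*Q(9, X) = (-3 + √(4*2 + 6))*(2*(-12)) = (-3 + √(8 + 6))*(-24) = (-3 + √14)*(-24) = 72 - 24*√14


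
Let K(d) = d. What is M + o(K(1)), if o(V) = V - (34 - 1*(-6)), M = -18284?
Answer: -18323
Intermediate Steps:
o(V) = -40 + V (o(V) = V - (34 + 6) = V - 1*40 = V - 40 = -40 + V)
M + o(K(1)) = -18284 + (-40 + 1) = -18284 - 39 = -18323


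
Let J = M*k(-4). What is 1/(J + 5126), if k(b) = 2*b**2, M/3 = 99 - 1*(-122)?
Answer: 1/26342 ≈ 3.7962e-5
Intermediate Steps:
M = 663 (M = 3*(99 - 1*(-122)) = 3*(99 + 122) = 3*221 = 663)
J = 21216 (J = 663*(2*(-4)**2) = 663*(2*16) = 663*32 = 21216)
1/(J + 5126) = 1/(21216 + 5126) = 1/26342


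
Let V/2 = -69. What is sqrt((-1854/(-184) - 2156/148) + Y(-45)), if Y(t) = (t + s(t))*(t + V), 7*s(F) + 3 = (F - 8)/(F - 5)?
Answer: sqrt(29386632338539)/59570 ≈ 91.001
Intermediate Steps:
s(F) = -3/7 + (-8 + F)/(7*(-5 + F)) (s(F) = -3/7 + ((F - 8)/(F - 5))/7 = -3/7 + ((-8 + F)/(-5 + F))/7 = -3/7 + (-8 + F)/(7*(-5 + F)))
V = -138 (V = 2*(-69) = -138)
Y(t) = (-138 + t)*(t + (7 - 2*t)/(7*(-5 + t))) (Y(t) = (t + (7 - 2*t)/(7*(-5 + t)))*(t - 138) = (t + (7 - 2*t)/(7*(-5 + t)))*(-138 + t) = (-138 + t)*(t + (7 - 2*t)/(7*(-5 + t))))
sqrt((-1854/(-184) - 2156/148) + Y(-45)) = sqrt((-1854/(-184) - 2156/148) + (-966 - 1003*(-45)**2 + 7*(-45)**3 + 5113*(-45))/(7*(-5 - 45))) = sqrt((-1854*(-1/184) - 2156*1/148) + (1/7)*(-966 - 1003*2025 + 7*(-91125) - 230085)/(-50)) = sqrt((927/92 - 539/37) + (1/7)*(-1/50)*(-966 - 2031075 - 637875 - 230085)) = sqrt(-15289/3404 + (1/7)*(-1/50)*(-2900001)) = sqrt(-15289/3404 + 2900001/350) = sqrt(4933126127/595700) = sqrt(29386632338539)/59570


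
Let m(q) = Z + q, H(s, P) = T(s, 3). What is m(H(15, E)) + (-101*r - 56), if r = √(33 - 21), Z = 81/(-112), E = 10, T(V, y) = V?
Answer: -4673/112 - 202*√3 ≈ -391.60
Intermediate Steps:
H(s, P) = s
Z = -81/112 (Z = 81*(-1/112) = -81/112 ≈ -0.72321)
r = 2*√3 (r = √12 = 2*√3 ≈ 3.4641)
m(q) = -81/112 + q
m(H(15, E)) + (-101*r - 56) = (-81/112 + 15) + (-202*√3 - 56) = 1599/112 + (-202*√3 - 56) = 1599/112 + (-56 - 202*√3) = -4673/112 - 202*√3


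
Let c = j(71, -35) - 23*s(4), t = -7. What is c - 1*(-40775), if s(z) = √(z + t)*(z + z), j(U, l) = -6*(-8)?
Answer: 40823 - 184*I*√3 ≈ 40823.0 - 318.7*I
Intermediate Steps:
j(U, l) = 48
s(z) = 2*z*√(-7 + z) (s(z) = √(z - 7)*(z + z) = √(-7 + z)*(2*z) = 2*z*√(-7 + z))
c = 48 - 184*I*√3 (c = 48 - 23*2*4*√(-7 + 4) = 48 - 23*2*4*√(-3) = 48 - 23*2*4*(I*√3) = 48 - 23*8*I*√3 = 48 - 184*I*√3 ≈ 48.0 - 318.7*I)
c - 1*(-40775) = (48 - 184*I*√3) - 1*(-40775) = (48 - 184*I*√3) + 40775 = 40823 - 184*I*√3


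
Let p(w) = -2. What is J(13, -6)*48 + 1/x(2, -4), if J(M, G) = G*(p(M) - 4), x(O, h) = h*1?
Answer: 6911/4 ≈ 1727.8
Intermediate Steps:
x(O, h) = h
J(M, G) = -6*G (J(M, G) = G*(-2 - 4) = G*(-6) = -6*G)
J(13, -6)*48 + 1/x(2, -4) = -6*(-6)*48 + 1/(-4) = 36*48 - ¼ = 1728 - ¼ = 6911/4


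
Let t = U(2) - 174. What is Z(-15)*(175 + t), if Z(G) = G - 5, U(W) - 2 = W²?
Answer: -140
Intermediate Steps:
U(W) = 2 + W²
t = -168 (t = (2 + 2²) - 174 = (2 + 4) - 174 = 6 - 174 = -168)
Z(G) = -5 + G
Z(-15)*(175 + t) = (-5 - 15)*(175 - 168) = -20*7 = -140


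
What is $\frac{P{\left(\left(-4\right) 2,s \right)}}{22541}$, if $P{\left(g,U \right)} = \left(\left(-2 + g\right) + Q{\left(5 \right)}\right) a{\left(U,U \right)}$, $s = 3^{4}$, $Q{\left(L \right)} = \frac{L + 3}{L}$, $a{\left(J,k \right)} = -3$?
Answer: $\frac{126}{112705} \approx 0.001118$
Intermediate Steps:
$Q{\left(L \right)} = \frac{3 + L}{L}$
$s = 81$
$P{\left(g,U \right)} = \frac{6}{5} - 3 g$ ($P{\left(g,U \right)} = \left(\left(-2 + g\right) + \frac{3 + 5}{5}\right) \left(-3\right) = \left(\left(-2 + g\right) + \frac{1}{5} \cdot 8\right) \left(-3\right) = \left(\left(-2 + g\right) + \frac{8}{5}\right) \left(-3\right) = \left(- \frac{2}{5} + g\right) \left(-3\right) = \frac{6}{5} - 3 g$)
$\frac{P{\left(\left(-4\right) 2,s \right)}}{22541} = \frac{\frac{6}{5} - 3 \left(\left(-4\right) 2\right)}{22541} = \left(\frac{6}{5} - -24\right) \frac{1}{22541} = \left(\frac{6}{5} + 24\right) \frac{1}{22541} = \frac{126}{5} \cdot \frac{1}{22541} = \frac{126}{112705}$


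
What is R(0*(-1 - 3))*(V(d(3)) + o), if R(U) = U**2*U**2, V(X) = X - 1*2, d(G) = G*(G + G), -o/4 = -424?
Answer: 0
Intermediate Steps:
o = 1696 (o = -4*(-424) = 1696)
d(G) = 2*G**2 (d(G) = G*(2*G) = 2*G**2)
V(X) = -2 + X (V(X) = X - 2 = -2 + X)
R(U) = U**4
R(0*(-1 - 3))*(V(d(3)) + o) = (0*(-1 - 3))**4*((-2 + 2*3**2) + 1696) = (0*(-4))**4*((-2 + 2*9) + 1696) = 0**4*((-2 + 18) + 1696) = 0*(16 + 1696) = 0*1712 = 0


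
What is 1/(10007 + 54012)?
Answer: 1/64019 ≈ 1.5620e-5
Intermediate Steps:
1/(10007 + 54012) = 1/64019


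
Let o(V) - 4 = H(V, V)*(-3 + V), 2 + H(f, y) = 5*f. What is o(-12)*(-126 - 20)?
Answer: -136364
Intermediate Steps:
H(f, y) = -2 + 5*f
o(V) = 4 + (-3 + V)*(-2 + 5*V) (o(V) = 4 + (-2 + 5*V)*(-3 + V) = 4 + (-3 + V)*(-2 + 5*V))
o(-12)*(-126 - 20) = (10 - 17*(-12) + 5*(-12)²)*(-126 - 20) = (10 + 204 + 5*144)*(-146) = (10 + 204 + 720)*(-146) = 934*(-146) = -136364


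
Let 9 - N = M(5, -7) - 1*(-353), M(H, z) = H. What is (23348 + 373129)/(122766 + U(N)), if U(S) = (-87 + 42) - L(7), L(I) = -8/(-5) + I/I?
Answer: 1982385/613592 ≈ 3.2308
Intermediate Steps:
L(I) = 13/5 (L(I) = -8*(-⅕) + 1 = 8/5 + 1 = 13/5)
N = -349 (N = 9 - (5 - 1*(-353)) = 9 - (5 + 353) = 9 - 1*358 = 9 - 358 = -349)
U(S) = -238/5 (U(S) = (-87 + 42) - 1*13/5 = -45 - 13/5 = -238/5)
(23348 + 373129)/(122766 + U(N)) = (23348 + 373129)/(122766 - 238/5) = 396477/(613592/5) = 396477*(5/613592) = 1982385/613592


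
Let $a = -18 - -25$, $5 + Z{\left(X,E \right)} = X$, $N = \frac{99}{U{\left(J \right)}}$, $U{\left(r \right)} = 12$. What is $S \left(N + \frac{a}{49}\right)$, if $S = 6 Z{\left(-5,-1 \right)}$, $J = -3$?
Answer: $- \frac{3525}{7} \approx -503.57$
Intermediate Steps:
$N = \frac{33}{4}$ ($N = \frac{99}{12} = 99 \cdot \frac{1}{12} = \frac{33}{4} \approx 8.25$)
$Z{\left(X,E \right)} = -5 + X$
$a = 7$ ($a = -18 + 25 = 7$)
$S = -60$ ($S = 6 \left(-5 - 5\right) = 6 \left(-10\right) = -60$)
$S \left(N + \frac{a}{49}\right) = - 60 \left(\frac{33}{4} + \frac{7}{49}\right) = - 60 \left(\frac{33}{4} + 7 \cdot \frac{1}{49}\right) = - 60 \left(\frac{33}{4} + \frac{1}{7}\right) = \left(-60\right) \frac{235}{28} = - \frac{3525}{7}$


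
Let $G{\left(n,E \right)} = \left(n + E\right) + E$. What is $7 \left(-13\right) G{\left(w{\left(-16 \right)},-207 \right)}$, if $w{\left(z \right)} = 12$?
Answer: $36582$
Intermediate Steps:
$G{\left(n,E \right)} = n + 2 E$ ($G{\left(n,E \right)} = \left(E + n\right) + E = n + 2 E$)
$7 \left(-13\right) G{\left(w{\left(-16 \right)},-207 \right)} = 7 \left(-13\right) \left(12 + 2 \left(-207\right)\right) = - 91 \left(12 - 414\right) = \left(-91\right) \left(-402\right) = 36582$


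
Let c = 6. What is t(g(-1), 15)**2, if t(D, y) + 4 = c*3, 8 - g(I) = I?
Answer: 196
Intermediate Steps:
g(I) = 8 - I
t(D, y) = 14 (t(D, y) = -4 + 6*3 = -4 + 18 = 14)
t(g(-1), 15)**2 = 14**2 = 196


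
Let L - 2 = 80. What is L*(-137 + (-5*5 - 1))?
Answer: -13366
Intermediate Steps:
L = 82 (L = 2 + 80 = 82)
L*(-137 + (-5*5 - 1)) = 82*(-137 + (-5*5 - 1)) = 82*(-137 + (-25 - 1)) = 82*(-137 - 26) = 82*(-163) = -13366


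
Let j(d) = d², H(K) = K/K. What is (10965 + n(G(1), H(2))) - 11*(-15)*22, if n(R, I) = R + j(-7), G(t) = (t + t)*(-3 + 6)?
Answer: 14650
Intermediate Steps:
H(K) = 1
G(t) = 6*t (G(t) = (2*t)*3 = 6*t)
n(R, I) = 49 + R (n(R, I) = R + (-7)² = R + 49 = 49 + R)
(10965 + n(G(1), H(2))) - 11*(-15)*22 = (10965 + (49 + 6*1)) - 11*(-15)*22 = (10965 + (49 + 6)) + 165*22 = (10965 + 55) + 3630 = 11020 + 3630 = 14650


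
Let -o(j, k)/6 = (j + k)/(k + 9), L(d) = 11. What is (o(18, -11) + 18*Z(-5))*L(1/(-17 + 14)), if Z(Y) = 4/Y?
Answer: 363/5 ≈ 72.600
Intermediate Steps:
o(j, k) = -6*(j + k)/(9 + k) (o(j, k) = -6*(j + k)/(k + 9) = -6*(j + k)/(9 + k))
(o(18, -11) + 18*Z(-5))*L(1/(-17 + 14)) = (6*(-1*18 - 1*(-11))/(9 - 11) + 18*(4/(-5)))*11 = (6*(-18 + 11)/(-2) + 18*(4*(-⅕)))*11 = (6*(-½)*(-7) + 18*(-⅘))*11 = (21 - 72/5)*11 = (33/5)*11 = 363/5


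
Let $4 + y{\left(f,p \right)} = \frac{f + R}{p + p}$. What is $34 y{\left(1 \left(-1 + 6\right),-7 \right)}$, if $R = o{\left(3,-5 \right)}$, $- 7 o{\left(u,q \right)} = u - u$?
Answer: $- \frac{1037}{7} \approx -148.14$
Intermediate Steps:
$o{\left(u,q \right)} = 0$ ($o{\left(u,q \right)} = - \frac{u - u}{7} = \left(- \frac{1}{7}\right) 0 = 0$)
$R = 0$
$y{\left(f,p \right)} = -4 + \frac{f}{2 p}$ ($y{\left(f,p \right)} = -4 + \frac{f + 0}{p + p} = -4 + \frac{f}{2 p}$)
$34 y{\left(1 \left(-1 + 6\right),-7 \right)} = 34 \left(-4 + \frac{1 \left(-1 + 6\right)}{2 \left(-7\right)}\right) = 34 \left(-4 + \frac{1}{2} \cdot 1 \cdot 5 \left(- \frac{1}{7}\right)\right) = 34 \left(-4 + \frac{1}{2} \cdot 5 \left(- \frac{1}{7}\right)\right) = 34 \left(-4 - \frac{5}{14}\right) = 34 \left(- \frac{61}{14}\right) = - \frac{1037}{7}$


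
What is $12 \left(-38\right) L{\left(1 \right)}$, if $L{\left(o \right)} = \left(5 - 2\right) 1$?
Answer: $-1368$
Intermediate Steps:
$L{\left(o \right)} = 3$ ($L{\left(o \right)} = 3 \cdot 1 = 3$)
$12 \left(-38\right) L{\left(1 \right)} = 12 \left(-38\right) 3 = \left(-456\right) 3 = -1368$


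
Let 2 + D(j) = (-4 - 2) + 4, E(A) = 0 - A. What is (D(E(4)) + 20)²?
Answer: 256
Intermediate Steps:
E(A) = -A
D(j) = -4 (D(j) = -2 + ((-4 - 2) + 4) = -2 + (-6 + 4) = -2 - 2 = -4)
(D(E(4)) + 20)² = (-4 + 20)² = 16² = 256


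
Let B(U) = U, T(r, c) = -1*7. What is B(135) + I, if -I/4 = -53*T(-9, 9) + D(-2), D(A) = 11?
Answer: -1393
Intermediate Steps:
T(r, c) = -7
I = -1528 (I = -4*(-53*(-7) + 11) = -4*(371 + 11) = -4*382 = -1528)
B(135) + I = 135 - 1528 = -1393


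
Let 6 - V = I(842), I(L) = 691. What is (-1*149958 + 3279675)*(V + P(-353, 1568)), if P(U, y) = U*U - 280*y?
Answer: -986223902172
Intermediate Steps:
P(U, y) = U**2 - 280*y
V = -685 (V = 6 - 1*691 = 6 - 691 = -685)
(-1*149958 + 3279675)*(V + P(-353, 1568)) = (-1*149958 + 3279675)*(-685 + ((-353)**2 - 280*1568)) = (-149958 + 3279675)*(-685 + (124609 - 439040)) = 3129717*(-685 - 314431) = 3129717*(-315116) = -986223902172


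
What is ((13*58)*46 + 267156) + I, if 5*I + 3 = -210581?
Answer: 1298616/5 ≈ 2.5972e+5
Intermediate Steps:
I = -210584/5 (I = -⅗ + (⅕)*(-210581) = -⅗ - 210581/5 = -210584/5 ≈ -42117.)
((13*58)*46 + 267156) + I = ((13*58)*46 + 267156) - 210584/5 = (754*46 + 267156) - 210584/5 = (34684 + 267156) - 210584/5 = 301840 - 210584/5 = 1298616/5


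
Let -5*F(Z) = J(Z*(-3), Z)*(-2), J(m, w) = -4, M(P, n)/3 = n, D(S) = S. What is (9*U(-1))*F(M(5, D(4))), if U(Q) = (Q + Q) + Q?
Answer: 216/5 ≈ 43.200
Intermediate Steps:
M(P, n) = 3*n
U(Q) = 3*Q (U(Q) = 2*Q + Q = 3*Q)
F(Z) = -8/5 (F(Z) = -(-4)*(-2)/5 = -1/5*8 = -8/5)
(9*U(-1))*F(M(5, D(4))) = (9*(3*(-1)))*(-8/5) = (9*(-3))*(-8/5) = -27*(-8/5) = 216/5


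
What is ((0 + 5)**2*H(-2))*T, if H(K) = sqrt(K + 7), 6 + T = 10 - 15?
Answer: -275*sqrt(5) ≈ -614.92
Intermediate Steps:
T = -11 (T = -6 + (10 - 15) = -6 - 5 = -11)
H(K) = sqrt(7 + K)
((0 + 5)**2*H(-2))*T = ((0 + 5)**2*sqrt(7 - 2))*(-11) = (5**2*sqrt(5))*(-11) = (25*sqrt(5))*(-11) = -275*sqrt(5)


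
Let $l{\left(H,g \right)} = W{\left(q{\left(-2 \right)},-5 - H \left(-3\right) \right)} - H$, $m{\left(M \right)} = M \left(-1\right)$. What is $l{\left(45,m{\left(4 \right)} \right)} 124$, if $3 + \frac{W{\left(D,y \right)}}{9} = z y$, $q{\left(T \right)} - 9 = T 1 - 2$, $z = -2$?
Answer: $-299088$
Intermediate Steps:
$q{\left(T \right)} = 7 + T$ ($q{\left(T \right)} = 9 + \left(T 1 - 2\right) = 9 + \left(T - 2\right) = 9 + \left(-2 + T\right) = 7 + T$)
$W{\left(D,y \right)} = -27 - 18 y$ ($W{\left(D,y \right)} = -27 + 9 \left(- 2 y\right) = -27 - 18 y$)
$m{\left(M \right)} = - M$
$l{\left(H,g \right)} = 63 - 55 H$ ($l{\left(H,g \right)} = \left(-27 - 18 \left(-5 - H \left(-3\right)\right)\right) - H = \left(-27 - 18 \left(-5 - - 3 H\right)\right) - H = \left(-27 - 18 \left(-5 + 3 H\right)\right) - H = \left(-27 - \left(-90 + 54 H\right)\right) - H = \left(63 - 54 H\right) - H = 63 - 55 H$)
$l{\left(45,m{\left(4 \right)} \right)} 124 = \left(63 - 2475\right) 124 = \left(-2412\right) 124 = -299088$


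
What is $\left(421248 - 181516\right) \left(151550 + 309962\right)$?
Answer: $110639194784$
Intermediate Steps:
$\left(421248 - 181516\right) \left(151550 + 309962\right) = 239732 \cdot 461512 = 110639194784$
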